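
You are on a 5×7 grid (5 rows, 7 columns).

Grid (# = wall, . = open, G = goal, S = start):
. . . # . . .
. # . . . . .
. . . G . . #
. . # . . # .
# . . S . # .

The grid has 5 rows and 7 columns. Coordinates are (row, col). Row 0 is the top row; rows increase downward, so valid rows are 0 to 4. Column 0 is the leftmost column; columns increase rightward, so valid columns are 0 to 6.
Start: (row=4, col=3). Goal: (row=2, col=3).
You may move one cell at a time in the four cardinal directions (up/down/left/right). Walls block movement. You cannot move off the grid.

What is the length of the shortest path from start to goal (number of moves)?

BFS from (row=4, col=3) until reaching (row=2, col=3):
  Distance 0: (row=4, col=3)
  Distance 1: (row=3, col=3), (row=4, col=2), (row=4, col=4)
  Distance 2: (row=2, col=3), (row=3, col=4), (row=4, col=1)  <- goal reached here
One shortest path (2 moves): (row=4, col=3) -> (row=3, col=3) -> (row=2, col=3)

Answer: Shortest path length: 2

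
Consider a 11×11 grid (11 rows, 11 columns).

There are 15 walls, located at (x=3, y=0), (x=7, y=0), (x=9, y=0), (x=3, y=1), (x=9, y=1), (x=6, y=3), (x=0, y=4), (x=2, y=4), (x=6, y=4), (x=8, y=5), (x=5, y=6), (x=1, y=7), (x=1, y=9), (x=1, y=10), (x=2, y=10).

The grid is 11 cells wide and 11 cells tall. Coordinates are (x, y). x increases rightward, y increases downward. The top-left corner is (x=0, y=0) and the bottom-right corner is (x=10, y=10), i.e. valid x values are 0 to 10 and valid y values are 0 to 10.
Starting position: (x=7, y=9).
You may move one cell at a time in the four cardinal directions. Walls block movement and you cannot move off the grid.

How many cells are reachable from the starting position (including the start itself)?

BFS flood-fill from (x=7, y=9):
  Distance 0: (x=7, y=9)
  Distance 1: (x=7, y=8), (x=6, y=9), (x=8, y=9), (x=7, y=10)
  Distance 2: (x=7, y=7), (x=6, y=8), (x=8, y=8), (x=5, y=9), (x=9, y=9), (x=6, y=10), (x=8, y=10)
  Distance 3: (x=7, y=6), (x=6, y=7), (x=8, y=7), (x=5, y=8), (x=9, y=8), (x=4, y=9), (x=10, y=9), (x=5, y=10), (x=9, y=10)
  Distance 4: (x=7, y=5), (x=6, y=6), (x=8, y=6), (x=5, y=7), (x=9, y=7), (x=4, y=8), (x=10, y=8), (x=3, y=9), (x=4, y=10), (x=10, y=10)
  Distance 5: (x=7, y=4), (x=6, y=5), (x=9, y=6), (x=4, y=7), (x=10, y=7), (x=3, y=8), (x=2, y=9), (x=3, y=10)
  Distance 6: (x=7, y=3), (x=8, y=4), (x=5, y=5), (x=9, y=5), (x=4, y=6), (x=10, y=6), (x=3, y=7), (x=2, y=8)
  Distance 7: (x=7, y=2), (x=8, y=3), (x=5, y=4), (x=9, y=4), (x=4, y=5), (x=10, y=5), (x=3, y=6), (x=2, y=7), (x=1, y=8)
  Distance 8: (x=7, y=1), (x=6, y=2), (x=8, y=2), (x=5, y=3), (x=9, y=3), (x=4, y=4), (x=10, y=4), (x=3, y=5), (x=2, y=6), (x=0, y=8)
  Distance 9: (x=6, y=1), (x=8, y=1), (x=5, y=2), (x=9, y=2), (x=4, y=3), (x=10, y=3), (x=3, y=4), (x=2, y=5), (x=1, y=6), (x=0, y=7), (x=0, y=9)
  Distance 10: (x=6, y=0), (x=8, y=0), (x=5, y=1), (x=4, y=2), (x=10, y=2), (x=3, y=3), (x=1, y=5), (x=0, y=6), (x=0, y=10)
  Distance 11: (x=5, y=0), (x=4, y=1), (x=10, y=1), (x=3, y=2), (x=2, y=3), (x=1, y=4), (x=0, y=5)
  Distance 12: (x=4, y=0), (x=10, y=0), (x=2, y=2), (x=1, y=3)
  Distance 13: (x=2, y=1), (x=1, y=2), (x=0, y=3)
  Distance 14: (x=2, y=0), (x=1, y=1), (x=0, y=2)
  Distance 15: (x=1, y=0), (x=0, y=1)
  Distance 16: (x=0, y=0)
Total reachable: 106 (grid has 106 open cells total)

Answer: Reachable cells: 106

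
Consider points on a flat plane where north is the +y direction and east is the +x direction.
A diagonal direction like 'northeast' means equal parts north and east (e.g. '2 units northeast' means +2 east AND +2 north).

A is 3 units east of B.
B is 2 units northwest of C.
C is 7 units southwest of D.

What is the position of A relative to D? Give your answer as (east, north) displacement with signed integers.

Answer: A is at (east=-6, north=-5) relative to D.

Derivation:
Place D at the origin (east=0, north=0).
  C is 7 units southwest of D: delta (east=-7, north=-7); C at (east=-7, north=-7).
  B is 2 units northwest of C: delta (east=-2, north=+2); B at (east=-9, north=-5).
  A is 3 units east of B: delta (east=+3, north=+0); A at (east=-6, north=-5).
Therefore A relative to D: (east=-6, north=-5).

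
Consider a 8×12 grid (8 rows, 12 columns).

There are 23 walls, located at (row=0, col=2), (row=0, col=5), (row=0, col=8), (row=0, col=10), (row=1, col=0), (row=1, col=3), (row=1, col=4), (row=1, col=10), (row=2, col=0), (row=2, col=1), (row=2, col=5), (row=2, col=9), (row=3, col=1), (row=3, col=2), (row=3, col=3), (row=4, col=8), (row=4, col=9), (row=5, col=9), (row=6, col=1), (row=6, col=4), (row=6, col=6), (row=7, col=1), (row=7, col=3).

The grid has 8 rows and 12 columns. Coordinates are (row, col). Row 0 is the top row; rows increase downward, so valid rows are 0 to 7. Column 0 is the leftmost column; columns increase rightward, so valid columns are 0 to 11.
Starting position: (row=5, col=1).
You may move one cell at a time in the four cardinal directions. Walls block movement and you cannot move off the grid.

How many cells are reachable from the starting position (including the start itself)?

Answer: Reachable cells: 71

Derivation:
BFS flood-fill from (row=5, col=1):
  Distance 0: (row=5, col=1)
  Distance 1: (row=4, col=1), (row=5, col=0), (row=5, col=2)
  Distance 2: (row=4, col=0), (row=4, col=2), (row=5, col=3), (row=6, col=0), (row=6, col=2)
  Distance 3: (row=3, col=0), (row=4, col=3), (row=5, col=4), (row=6, col=3), (row=7, col=0), (row=7, col=2)
  Distance 4: (row=4, col=4), (row=5, col=5)
  Distance 5: (row=3, col=4), (row=4, col=5), (row=5, col=6), (row=6, col=5)
  Distance 6: (row=2, col=4), (row=3, col=5), (row=4, col=6), (row=5, col=7), (row=7, col=5)
  Distance 7: (row=2, col=3), (row=3, col=6), (row=4, col=7), (row=5, col=8), (row=6, col=7), (row=7, col=4), (row=7, col=6)
  Distance 8: (row=2, col=2), (row=2, col=6), (row=3, col=7), (row=6, col=8), (row=7, col=7)
  Distance 9: (row=1, col=2), (row=1, col=6), (row=2, col=7), (row=3, col=8), (row=6, col=9), (row=7, col=8)
  Distance 10: (row=0, col=6), (row=1, col=1), (row=1, col=5), (row=1, col=7), (row=2, col=8), (row=3, col=9), (row=6, col=10), (row=7, col=9)
  Distance 11: (row=0, col=1), (row=0, col=7), (row=1, col=8), (row=3, col=10), (row=5, col=10), (row=6, col=11), (row=7, col=10)
  Distance 12: (row=0, col=0), (row=1, col=9), (row=2, col=10), (row=3, col=11), (row=4, col=10), (row=5, col=11), (row=7, col=11)
  Distance 13: (row=0, col=9), (row=2, col=11), (row=4, col=11)
  Distance 14: (row=1, col=11)
  Distance 15: (row=0, col=11)
Total reachable: 71 (grid has 73 open cells total)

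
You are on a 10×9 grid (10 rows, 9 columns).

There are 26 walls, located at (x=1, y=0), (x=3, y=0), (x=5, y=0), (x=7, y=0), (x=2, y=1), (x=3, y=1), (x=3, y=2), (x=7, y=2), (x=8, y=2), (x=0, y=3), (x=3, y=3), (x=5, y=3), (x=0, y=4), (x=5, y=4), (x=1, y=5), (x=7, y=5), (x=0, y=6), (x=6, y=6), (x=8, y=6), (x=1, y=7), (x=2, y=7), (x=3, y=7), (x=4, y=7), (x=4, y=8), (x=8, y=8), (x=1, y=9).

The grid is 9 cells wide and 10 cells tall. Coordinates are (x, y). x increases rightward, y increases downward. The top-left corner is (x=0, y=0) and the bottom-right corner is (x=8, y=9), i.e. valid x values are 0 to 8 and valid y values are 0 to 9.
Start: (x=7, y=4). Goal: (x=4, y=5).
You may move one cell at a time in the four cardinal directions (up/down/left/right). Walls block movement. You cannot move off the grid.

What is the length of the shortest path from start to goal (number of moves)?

BFS from (x=7, y=4) until reaching (x=4, y=5):
  Distance 0: (x=7, y=4)
  Distance 1: (x=7, y=3), (x=6, y=4), (x=8, y=4)
  Distance 2: (x=6, y=3), (x=8, y=3), (x=6, y=5), (x=8, y=5)
  Distance 3: (x=6, y=2), (x=5, y=5)
  Distance 4: (x=6, y=1), (x=5, y=2), (x=4, y=5), (x=5, y=6)  <- goal reached here
One shortest path (4 moves): (x=7, y=4) -> (x=6, y=4) -> (x=6, y=5) -> (x=5, y=5) -> (x=4, y=5)

Answer: Shortest path length: 4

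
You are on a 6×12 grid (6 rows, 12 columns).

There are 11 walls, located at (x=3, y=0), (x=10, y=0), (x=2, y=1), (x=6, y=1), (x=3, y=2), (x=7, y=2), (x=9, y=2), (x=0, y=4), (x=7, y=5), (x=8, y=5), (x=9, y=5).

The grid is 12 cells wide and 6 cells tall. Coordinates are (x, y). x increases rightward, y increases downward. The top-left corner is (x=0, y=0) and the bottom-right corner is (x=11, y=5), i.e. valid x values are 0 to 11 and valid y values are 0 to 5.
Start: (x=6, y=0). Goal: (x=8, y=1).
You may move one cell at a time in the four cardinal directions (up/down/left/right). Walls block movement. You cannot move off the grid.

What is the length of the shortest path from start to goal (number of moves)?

BFS from (x=6, y=0) until reaching (x=8, y=1):
  Distance 0: (x=6, y=0)
  Distance 1: (x=5, y=0), (x=7, y=0)
  Distance 2: (x=4, y=0), (x=8, y=0), (x=5, y=1), (x=7, y=1)
  Distance 3: (x=9, y=0), (x=4, y=1), (x=8, y=1), (x=5, y=2)  <- goal reached here
One shortest path (3 moves): (x=6, y=0) -> (x=7, y=0) -> (x=8, y=0) -> (x=8, y=1)

Answer: Shortest path length: 3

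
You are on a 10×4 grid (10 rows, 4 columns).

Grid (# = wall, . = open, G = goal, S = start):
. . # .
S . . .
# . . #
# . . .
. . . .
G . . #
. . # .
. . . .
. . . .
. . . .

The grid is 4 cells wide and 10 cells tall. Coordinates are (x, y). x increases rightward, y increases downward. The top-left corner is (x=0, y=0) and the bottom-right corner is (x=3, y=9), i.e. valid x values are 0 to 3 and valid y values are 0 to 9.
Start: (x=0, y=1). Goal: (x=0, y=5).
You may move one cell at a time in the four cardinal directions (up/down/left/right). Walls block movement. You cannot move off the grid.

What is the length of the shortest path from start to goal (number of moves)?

BFS from (x=0, y=1) until reaching (x=0, y=5):
  Distance 0: (x=0, y=1)
  Distance 1: (x=0, y=0), (x=1, y=1)
  Distance 2: (x=1, y=0), (x=2, y=1), (x=1, y=2)
  Distance 3: (x=3, y=1), (x=2, y=2), (x=1, y=3)
  Distance 4: (x=3, y=0), (x=2, y=3), (x=1, y=4)
  Distance 5: (x=3, y=3), (x=0, y=4), (x=2, y=4), (x=1, y=5)
  Distance 6: (x=3, y=4), (x=0, y=5), (x=2, y=5), (x=1, y=6)  <- goal reached here
One shortest path (6 moves): (x=0, y=1) -> (x=1, y=1) -> (x=1, y=2) -> (x=1, y=3) -> (x=1, y=4) -> (x=0, y=4) -> (x=0, y=5)

Answer: Shortest path length: 6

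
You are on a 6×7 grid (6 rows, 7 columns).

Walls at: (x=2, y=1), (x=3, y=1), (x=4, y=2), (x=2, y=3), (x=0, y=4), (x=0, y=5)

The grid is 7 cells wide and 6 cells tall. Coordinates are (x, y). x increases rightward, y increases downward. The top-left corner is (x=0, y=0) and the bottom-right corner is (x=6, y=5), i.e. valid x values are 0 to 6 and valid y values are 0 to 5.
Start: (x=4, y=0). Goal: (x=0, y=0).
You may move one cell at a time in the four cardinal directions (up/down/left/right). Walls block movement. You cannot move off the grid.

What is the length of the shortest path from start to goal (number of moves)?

Answer: Shortest path length: 4

Derivation:
BFS from (x=4, y=0) until reaching (x=0, y=0):
  Distance 0: (x=4, y=0)
  Distance 1: (x=3, y=0), (x=5, y=0), (x=4, y=1)
  Distance 2: (x=2, y=0), (x=6, y=0), (x=5, y=1)
  Distance 3: (x=1, y=0), (x=6, y=1), (x=5, y=2)
  Distance 4: (x=0, y=0), (x=1, y=1), (x=6, y=2), (x=5, y=3)  <- goal reached here
One shortest path (4 moves): (x=4, y=0) -> (x=3, y=0) -> (x=2, y=0) -> (x=1, y=0) -> (x=0, y=0)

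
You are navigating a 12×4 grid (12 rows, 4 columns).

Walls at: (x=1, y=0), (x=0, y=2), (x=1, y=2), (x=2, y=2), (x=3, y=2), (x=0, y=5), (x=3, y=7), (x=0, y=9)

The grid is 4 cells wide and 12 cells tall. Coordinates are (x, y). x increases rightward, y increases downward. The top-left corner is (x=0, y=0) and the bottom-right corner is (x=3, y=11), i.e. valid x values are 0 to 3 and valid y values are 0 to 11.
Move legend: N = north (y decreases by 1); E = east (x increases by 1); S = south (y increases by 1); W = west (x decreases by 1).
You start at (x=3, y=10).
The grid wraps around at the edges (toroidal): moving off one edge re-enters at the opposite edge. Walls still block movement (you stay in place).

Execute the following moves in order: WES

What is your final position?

Start: (x=3, y=10)
  W (west): (x=3, y=10) -> (x=2, y=10)
  E (east): (x=2, y=10) -> (x=3, y=10)
  S (south): (x=3, y=10) -> (x=3, y=11)
Final: (x=3, y=11)

Answer: Final position: (x=3, y=11)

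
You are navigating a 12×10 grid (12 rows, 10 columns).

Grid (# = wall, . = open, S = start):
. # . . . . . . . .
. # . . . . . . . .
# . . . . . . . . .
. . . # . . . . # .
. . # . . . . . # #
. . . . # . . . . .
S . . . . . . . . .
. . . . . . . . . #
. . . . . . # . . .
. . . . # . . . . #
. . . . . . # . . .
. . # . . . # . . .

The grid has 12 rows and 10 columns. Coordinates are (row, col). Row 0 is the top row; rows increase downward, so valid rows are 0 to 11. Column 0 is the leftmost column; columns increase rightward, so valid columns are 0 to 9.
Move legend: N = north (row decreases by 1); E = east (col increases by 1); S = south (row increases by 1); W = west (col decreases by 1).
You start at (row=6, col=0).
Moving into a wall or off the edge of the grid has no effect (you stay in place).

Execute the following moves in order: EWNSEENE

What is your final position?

Answer: Final position: (row=5, col=3)

Derivation:
Start: (row=6, col=0)
  E (east): (row=6, col=0) -> (row=6, col=1)
  W (west): (row=6, col=1) -> (row=6, col=0)
  N (north): (row=6, col=0) -> (row=5, col=0)
  S (south): (row=5, col=0) -> (row=6, col=0)
  E (east): (row=6, col=0) -> (row=6, col=1)
  E (east): (row=6, col=1) -> (row=6, col=2)
  N (north): (row=6, col=2) -> (row=5, col=2)
  E (east): (row=5, col=2) -> (row=5, col=3)
Final: (row=5, col=3)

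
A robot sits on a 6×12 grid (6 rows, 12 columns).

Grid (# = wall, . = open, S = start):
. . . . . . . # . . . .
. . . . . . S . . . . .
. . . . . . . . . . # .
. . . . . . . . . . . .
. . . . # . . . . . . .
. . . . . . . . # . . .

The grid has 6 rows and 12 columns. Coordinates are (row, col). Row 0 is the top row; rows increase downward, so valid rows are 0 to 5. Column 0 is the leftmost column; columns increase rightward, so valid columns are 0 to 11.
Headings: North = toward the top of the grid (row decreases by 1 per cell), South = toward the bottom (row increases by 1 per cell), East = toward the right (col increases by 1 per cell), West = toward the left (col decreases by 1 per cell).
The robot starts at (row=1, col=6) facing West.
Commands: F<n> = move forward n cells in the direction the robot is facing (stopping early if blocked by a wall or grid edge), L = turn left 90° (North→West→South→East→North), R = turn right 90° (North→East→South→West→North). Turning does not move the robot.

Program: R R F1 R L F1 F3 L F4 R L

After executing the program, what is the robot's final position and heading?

Start: (row=1, col=6), facing West
  R: turn right, now facing North
  R: turn right, now facing East
  F1: move forward 1, now at (row=1, col=7)
  R: turn right, now facing South
  L: turn left, now facing East
  F1: move forward 1, now at (row=1, col=8)
  F3: move forward 3, now at (row=1, col=11)
  L: turn left, now facing North
  F4: move forward 1/4 (blocked), now at (row=0, col=11)
  R: turn right, now facing East
  L: turn left, now facing North
Final: (row=0, col=11), facing North

Answer: Final position: (row=0, col=11), facing North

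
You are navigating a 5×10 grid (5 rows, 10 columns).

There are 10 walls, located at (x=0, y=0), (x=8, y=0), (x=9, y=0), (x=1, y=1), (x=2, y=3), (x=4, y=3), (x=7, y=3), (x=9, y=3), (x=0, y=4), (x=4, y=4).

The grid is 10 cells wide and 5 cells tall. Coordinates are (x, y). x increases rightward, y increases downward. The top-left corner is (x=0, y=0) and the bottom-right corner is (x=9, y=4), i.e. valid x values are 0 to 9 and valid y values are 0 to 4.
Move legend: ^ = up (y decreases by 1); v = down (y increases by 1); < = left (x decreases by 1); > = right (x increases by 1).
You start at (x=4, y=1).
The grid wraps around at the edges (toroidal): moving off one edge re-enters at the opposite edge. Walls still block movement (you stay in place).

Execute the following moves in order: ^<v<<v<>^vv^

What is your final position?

Start: (x=4, y=1)
  ^ (up): (x=4, y=1) -> (x=4, y=0)
  < (left): (x=4, y=0) -> (x=3, y=0)
  v (down): (x=3, y=0) -> (x=3, y=1)
  < (left): (x=3, y=1) -> (x=2, y=1)
  < (left): blocked, stay at (x=2, y=1)
  v (down): (x=2, y=1) -> (x=2, y=2)
  < (left): (x=2, y=2) -> (x=1, y=2)
  > (right): (x=1, y=2) -> (x=2, y=2)
  ^ (up): (x=2, y=2) -> (x=2, y=1)
  v (down): (x=2, y=1) -> (x=2, y=2)
  v (down): blocked, stay at (x=2, y=2)
  ^ (up): (x=2, y=2) -> (x=2, y=1)
Final: (x=2, y=1)

Answer: Final position: (x=2, y=1)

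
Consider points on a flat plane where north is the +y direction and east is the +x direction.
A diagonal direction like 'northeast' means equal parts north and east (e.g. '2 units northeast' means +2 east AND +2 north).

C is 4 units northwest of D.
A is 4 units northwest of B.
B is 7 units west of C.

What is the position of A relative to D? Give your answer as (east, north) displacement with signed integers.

Answer: A is at (east=-15, north=8) relative to D.

Derivation:
Place D at the origin (east=0, north=0).
  C is 4 units northwest of D: delta (east=-4, north=+4); C at (east=-4, north=4).
  B is 7 units west of C: delta (east=-7, north=+0); B at (east=-11, north=4).
  A is 4 units northwest of B: delta (east=-4, north=+4); A at (east=-15, north=8).
Therefore A relative to D: (east=-15, north=8).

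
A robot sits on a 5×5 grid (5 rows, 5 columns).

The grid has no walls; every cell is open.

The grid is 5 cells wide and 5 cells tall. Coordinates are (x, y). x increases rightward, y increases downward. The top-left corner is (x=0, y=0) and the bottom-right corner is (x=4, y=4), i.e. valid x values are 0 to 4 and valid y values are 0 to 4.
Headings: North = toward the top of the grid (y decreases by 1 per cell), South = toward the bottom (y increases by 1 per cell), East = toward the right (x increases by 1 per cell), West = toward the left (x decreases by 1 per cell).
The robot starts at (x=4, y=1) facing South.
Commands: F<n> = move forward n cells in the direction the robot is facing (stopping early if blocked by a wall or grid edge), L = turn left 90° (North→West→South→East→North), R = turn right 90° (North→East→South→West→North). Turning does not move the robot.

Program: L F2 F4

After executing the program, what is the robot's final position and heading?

Start: (x=4, y=1), facing South
  L: turn left, now facing East
  F2: move forward 0/2 (blocked), now at (x=4, y=1)
  F4: move forward 0/4 (blocked), now at (x=4, y=1)
Final: (x=4, y=1), facing East

Answer: Final position: (x=4, y=1), facing East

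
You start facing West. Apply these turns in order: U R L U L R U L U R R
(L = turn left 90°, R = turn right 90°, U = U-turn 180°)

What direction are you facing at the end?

Answer: Final heading: North

Derivation:
Start: West
  U (U-turn (180°)) -> East
  R (right (90° clockwise)) -> South
  L (left (90° counter-clockwise)) -> East
  U (U-turn (180°)) -> West
  L (left (90° counter-clockwise)) -> South
  R (right (90° clockwise)) -> West
  U (U-turn (180°)) -> East
  L (left (90° counter-clockwise)) -> North
  U (U-turn (180°)) -> South
  R (right (90° clockwise)) -> West
  R (right (90° clockwise)) -> North
Final: North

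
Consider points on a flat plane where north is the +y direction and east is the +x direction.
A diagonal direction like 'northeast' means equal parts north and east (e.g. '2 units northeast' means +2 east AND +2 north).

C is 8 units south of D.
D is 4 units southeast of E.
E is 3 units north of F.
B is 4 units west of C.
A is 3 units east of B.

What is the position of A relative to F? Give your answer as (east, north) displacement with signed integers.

Place F at the origin (east=0, north=0).
  E is 3 units north of F: delta (east=+0, north=+3); E at (east=0, north=3).
  D is 4 units southeast of E: delta (east=+4, north=-4); D at (east=4, north=-1).
  C is 8 units south of D: delta (east=+0, north=-8); C at (east=4, north=-9).
  B is 4 units west of C: delta (east=-4, north=+0); B at (east=0, north=-9).
  A is 3 units east of B: delta (east=+3, north=+0); A at (east=3, north=-9).
Therefore A relative to F: (east=3, north=-9).

Answer: A is at (east=3, north=-9) relative to F.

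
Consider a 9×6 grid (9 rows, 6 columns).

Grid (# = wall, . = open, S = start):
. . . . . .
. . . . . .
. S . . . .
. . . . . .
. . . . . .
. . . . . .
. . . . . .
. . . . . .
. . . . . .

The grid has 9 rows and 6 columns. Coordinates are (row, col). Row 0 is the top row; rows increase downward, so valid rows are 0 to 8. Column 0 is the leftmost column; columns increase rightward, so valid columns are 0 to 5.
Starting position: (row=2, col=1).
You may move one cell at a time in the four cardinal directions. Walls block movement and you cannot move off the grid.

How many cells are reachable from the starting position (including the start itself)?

BFS flood-fill from (row=2, col=1):
  Distance 0: (row=2, col=1)
  Distance 1: (row=1, col=1), (row=2, col=0), (row=2, col=2), (row=3, col=1)
  Distance 2: (row=0, col=1), (row=1, col=0), (row=1, col=2), (row=2, col=3), (row=3, col=0), (row=3, col=2), (row=4, col=1)
  Distance 3: (row=0, col=0), (row=0, col=2), (row=1, col=3), (row=2, col=4), (row=3, col=3), (row=4, col=0), (row=4, col=2), (row=5, col=1)
  Distance 4: (row=0, col=3), (row=1, col=4), (row=2, col=5), (row=3, col=4), (row=4, col=3), (row=5, col=0), (row=5, col=2), (row=6, col=1)
  Distance 5: (row=0, col=4), (row=1, col=5), (row=3, col=5), (row=4, col=4), (row=5, col=3), (row=6, col=0), (row=6, col=2), (row=7, col=1)
  Distance 6: (row=0, col=5), (row=4, col=5), (row=5, col=4), (row=6, col=3), (row=7, col=0), (row=7, col=2), (row=8, col=1)
  Distance 7: (row=5, col=5), (row=6, col=4), (row=7, col=3), (row=8, col=0), (row=8, col=2)
  Distance 8: (row=6, col=5), (row=7, col=4), (row=8, col=3)
  Distance 9: (row=7, col=5), (row=8, col=4)
  Distance 10: (row=8, col=5)
Total reachable: 54 (grid has 54 open cells total)

Answer: Reachable cells: 54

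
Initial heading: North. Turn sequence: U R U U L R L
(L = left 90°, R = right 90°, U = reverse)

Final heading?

Start: North
  U (U-turn (180°)) -> South
  R (right (90° clockwise)) -> West
  U (U-turn (180°)) -> East
  U (U-turn (180°)) -> West
  L (left (90° counter-clockwise)) -> South
  R (right (90° clockwise)) -> West
  L (left (90° counter-clockwise)) -> South
Final: South

Answer: Final heading: South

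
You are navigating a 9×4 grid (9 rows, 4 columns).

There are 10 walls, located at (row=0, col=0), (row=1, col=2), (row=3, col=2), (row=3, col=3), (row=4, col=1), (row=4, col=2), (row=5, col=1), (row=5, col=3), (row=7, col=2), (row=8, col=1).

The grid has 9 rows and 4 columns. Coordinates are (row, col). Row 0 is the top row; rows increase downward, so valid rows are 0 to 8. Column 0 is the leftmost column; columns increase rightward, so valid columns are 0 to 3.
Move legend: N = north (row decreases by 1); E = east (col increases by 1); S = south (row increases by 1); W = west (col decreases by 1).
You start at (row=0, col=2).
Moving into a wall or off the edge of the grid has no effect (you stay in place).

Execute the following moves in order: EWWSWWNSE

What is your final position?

Start: (row=0, col=2)
  E (east): (row=0, col=2) -> (row=0, col=3)
  W (west): (row=0, col=3) -> (row=0, col=2)
  W (west): (row=0, col=2) -> (row=0, col=1)
  S (south): (row=0, col=1) -> (row=1, col=1)
  W (west): (row=1, col=1) -> (row=1, col=0)
  W (west): blocked, stay at (row=1, col=0)
  N (north): blocked, stay at (row=1, col=0)
  S (south): (row=1, col=0) -> (row=2, col=0)
  E (east): (row=2, col=0) -> (row=2, col=1)
Final: (row=2, col=1)

Answer: Final position: (row=2, col=1)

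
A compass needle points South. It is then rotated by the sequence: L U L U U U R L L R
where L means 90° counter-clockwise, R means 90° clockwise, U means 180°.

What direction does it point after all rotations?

Answer: Final heading: North

Derivation:
Start: South
  L (left (90° counter-clockwise)) -> East
  U (U-turn (180°)) -> West
  L (left (90° counter-clockwise)) -> South
  U (U-turn (180°)) -> North
  U (U-turn (180°)) -> South
  U (U-turn (180°)) -> North
  R (right (90° clockwise)) -> East
  L (left (90° counter-clockwise)) -> North
  L (left (90° counter-clockwise)) -> West
  R (right (90° clockwise)) -> North
Final: North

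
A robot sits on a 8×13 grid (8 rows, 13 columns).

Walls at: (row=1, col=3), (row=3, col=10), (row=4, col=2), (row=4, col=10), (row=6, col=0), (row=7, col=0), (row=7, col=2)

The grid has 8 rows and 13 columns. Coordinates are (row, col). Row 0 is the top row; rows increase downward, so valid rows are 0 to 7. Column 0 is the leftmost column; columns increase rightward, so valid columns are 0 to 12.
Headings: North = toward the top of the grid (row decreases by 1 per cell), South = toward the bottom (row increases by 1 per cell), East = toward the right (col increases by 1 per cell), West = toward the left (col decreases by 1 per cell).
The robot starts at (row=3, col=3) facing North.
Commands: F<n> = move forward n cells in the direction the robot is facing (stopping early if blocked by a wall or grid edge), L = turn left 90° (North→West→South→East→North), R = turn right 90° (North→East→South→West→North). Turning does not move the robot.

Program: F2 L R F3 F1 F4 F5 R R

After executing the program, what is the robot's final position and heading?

Answer: Final position: (row=2, col=3), facing South

Derivation:
Start: (row=3, col=3), facing North
  F2: move forward 1/2 (blocked), now at (row=2, col=3)
  L: turn left, now facing West
  R: turn right, now facing North
  F3: move forward 0/3 (blocked), now at (row=2, col=3)
  F1: move forward 0/1 (blocked), now at (row=2, col=3)
  F4: move forward 0/4 (blocked), now at (row=2, col=3)
  F5: move forward 0/5 (blocked), now at (row=2, col=3)
  R: turn right, now facing East
  R: turn right, now facing South
Final: (row=2, col=3), facing South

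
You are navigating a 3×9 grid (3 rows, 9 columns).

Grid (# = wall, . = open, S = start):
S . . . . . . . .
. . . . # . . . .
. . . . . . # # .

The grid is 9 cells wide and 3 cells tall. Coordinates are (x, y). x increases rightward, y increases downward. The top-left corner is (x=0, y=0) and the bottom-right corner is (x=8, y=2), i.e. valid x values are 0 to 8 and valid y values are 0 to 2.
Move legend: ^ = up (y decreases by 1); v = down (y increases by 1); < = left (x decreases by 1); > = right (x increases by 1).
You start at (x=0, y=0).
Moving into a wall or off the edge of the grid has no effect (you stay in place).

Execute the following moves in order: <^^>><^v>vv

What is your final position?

Start: (x=0, y=0)
  < (left): blocked, stay at (x=0, y=0)
  ^ (up): blocked, stay at (x=0, y=0)
  ^ (up): blocked, stay at (x=0, y=0)
  > (right): (x=0, y=0) -> (x=1, y=0)
  > (right): (x=1, y=0) -> (x=2, y=0)
  < (left): (x=2, y=0) -> (x=1, y=0)
  ^ (up): blocked, stay at (x=1, y=0)
  v (down): (x=1, y=0) -> (x=1, y=1)
  > (right): (x=1, y=1) -> (x=2, y=1)
  v (down): (x=2, y=1) -> (x=2, y=2)
  v (down): blocked, stay at (x=2, y=2)
Final: (x=2, y=2)

Answer: Final position: (x=2, y=2)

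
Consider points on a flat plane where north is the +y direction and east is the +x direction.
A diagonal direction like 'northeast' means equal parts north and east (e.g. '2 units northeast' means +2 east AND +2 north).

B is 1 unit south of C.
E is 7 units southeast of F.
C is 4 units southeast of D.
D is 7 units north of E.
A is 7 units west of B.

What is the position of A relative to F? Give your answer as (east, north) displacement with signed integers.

Answer: A is at (east=4, north=-5) relative to F.

Derivation:
Place F at the origin (east=0, north=0).
  E is 7 units southeast of F: delta (east=+7, north=-7); E at (east=7, north=-7).
  D is 7 units north of E: delta (east=+0, north=+7); D at (east=7, north=0).
  C is 4 units southeast of D: delta (east=+4, north=-4); C at (east=11, north=-4).
  B is 1 unit south of C: delta (east=+0, north=-1); B at (east=11, north=-5).
  A is 7 units west of B: delta (east=-7, north=+0); A at (east=4, north=-5).
Therefore A relative to F: (east=4, north=-5).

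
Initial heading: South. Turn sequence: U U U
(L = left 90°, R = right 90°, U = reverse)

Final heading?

Answer: Final heading: North

Derivation:
Start: South
  U (U-turn (180°)) -> North
  U (U-turn (180°)) -> South
  U (U-turn (180°)) -> North
Final: North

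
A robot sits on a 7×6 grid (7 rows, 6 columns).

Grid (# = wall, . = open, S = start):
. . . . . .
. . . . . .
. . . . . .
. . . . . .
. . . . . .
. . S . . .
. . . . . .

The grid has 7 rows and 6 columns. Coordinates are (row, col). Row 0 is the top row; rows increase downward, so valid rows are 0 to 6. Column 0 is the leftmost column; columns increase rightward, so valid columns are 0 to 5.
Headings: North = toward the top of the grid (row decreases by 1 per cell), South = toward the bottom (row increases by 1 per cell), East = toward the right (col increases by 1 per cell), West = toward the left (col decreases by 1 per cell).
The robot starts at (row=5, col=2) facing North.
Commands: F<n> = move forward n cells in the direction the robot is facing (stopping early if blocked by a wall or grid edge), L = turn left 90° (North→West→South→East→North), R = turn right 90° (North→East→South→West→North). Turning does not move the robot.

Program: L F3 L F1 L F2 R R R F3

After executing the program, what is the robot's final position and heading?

Start: (row=5, col=2), facing North
  L: turn left, now facing West
  F3: move forward 2/3 (blocked), now at (row=5, col=0)
  L: turn left, now facing South
  F1: move forward 1, now at (row=6, col=0)
  L: turn left, now facing East
  F2: move forward 2, now at (row=6, col=2)
  R: turn right, now facing South
  R: turn right, now facing West
  R: turn right, now facing North
  F3: move forward 3, now at (row=3, col=2)
Final: (row=3, col=2), facing North

Answer: Final position: (row=3, col=2), facing North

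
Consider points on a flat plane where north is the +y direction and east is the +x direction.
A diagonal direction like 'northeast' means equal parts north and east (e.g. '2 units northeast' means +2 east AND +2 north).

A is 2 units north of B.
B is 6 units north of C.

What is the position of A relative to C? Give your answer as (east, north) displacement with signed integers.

Place C at the origin (east=0, north=0).
  B is 6 units north of C: delta (east=+0, north=+6); B at (east=0, north=6).
  A is 2 units north of B: delta (east=+0, north=+2); A at (east=0, north=8).
Therefore A relative to C: (east=0, north=8).

Answer: A is at (east=0, north=8) relative to C.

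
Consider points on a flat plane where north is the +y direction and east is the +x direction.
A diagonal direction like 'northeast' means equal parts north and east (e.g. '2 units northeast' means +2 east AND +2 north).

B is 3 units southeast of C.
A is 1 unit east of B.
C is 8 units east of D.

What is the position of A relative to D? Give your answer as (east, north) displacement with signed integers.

Place D at the origin (east=0, north=0).
  C is 8 units east of D: delta (east=+8, north=+0); C at (east=8, north=0).
  B is 3 units southeast of C: delta (east=+3, north=-3); B at (east=11, north=-3).
  A is 1 unit east of B: delta (east=+1, north=+0); A at (east=12, north=-3).
Therefore A relative to D: (east=12, north=-3).

Answer: A is at (east=12, north=-3) relative to D.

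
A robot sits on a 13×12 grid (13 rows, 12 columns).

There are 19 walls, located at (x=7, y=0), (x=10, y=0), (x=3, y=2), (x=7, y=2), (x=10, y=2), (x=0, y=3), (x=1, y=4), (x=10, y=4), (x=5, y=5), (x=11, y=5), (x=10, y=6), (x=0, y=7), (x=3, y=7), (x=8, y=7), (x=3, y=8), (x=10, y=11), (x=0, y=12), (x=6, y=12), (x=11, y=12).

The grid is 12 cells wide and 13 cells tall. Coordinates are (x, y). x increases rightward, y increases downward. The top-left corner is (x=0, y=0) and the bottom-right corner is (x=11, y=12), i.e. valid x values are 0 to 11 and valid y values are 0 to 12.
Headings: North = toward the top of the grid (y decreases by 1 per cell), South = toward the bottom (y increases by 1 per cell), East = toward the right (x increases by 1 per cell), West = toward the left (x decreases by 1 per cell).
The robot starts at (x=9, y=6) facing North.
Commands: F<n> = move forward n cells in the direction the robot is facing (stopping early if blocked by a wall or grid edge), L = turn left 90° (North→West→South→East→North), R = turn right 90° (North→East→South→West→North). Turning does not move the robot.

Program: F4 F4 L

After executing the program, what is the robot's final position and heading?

Answer: Final position: (x=9, y=0), facing West

Derivation:
Start: (x=9, y=6), facing North
  F4: move forward 4, now at (x=9, y=2)
  F4: move forward 2/4 (blocked), now at (x=9, y=0)
  L: turn left, now facing West
Final: (x=9, y=0), facing West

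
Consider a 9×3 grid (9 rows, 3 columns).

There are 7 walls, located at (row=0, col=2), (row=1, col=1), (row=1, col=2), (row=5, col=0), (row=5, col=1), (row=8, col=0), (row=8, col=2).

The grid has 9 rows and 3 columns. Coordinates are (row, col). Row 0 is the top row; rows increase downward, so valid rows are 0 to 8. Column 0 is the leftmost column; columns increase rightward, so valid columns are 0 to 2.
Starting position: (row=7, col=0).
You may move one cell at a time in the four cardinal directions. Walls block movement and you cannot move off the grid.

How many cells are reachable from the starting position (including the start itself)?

Answer: Reachable cells: 20

Derivation:
BFS flood-fill from (row=7, col=0):
  Distance 0: (row=7, col=0)
  Distance 1: (row=6, col=0), (row=7, col=1)
  Distance 2: (row=6, col=1), (row=7, col=2), (row=8, col=1)
  Distance 3: (row=6, col=2)
  Distance 4: (row=5, col=2)
  Distance 5: (row=4, col=2)
  Distance 6: (row=3, col=2), (row=4, col=1)
  Distance 7: (row=2, col=2), (row=3, col=1), (row=4, col=0)
  Distance 8: (row=2, col=1), (row=3, col=0)
  Distance 9: (row=2, col=0)
  Distance 10: (row=1, col=0)
  Distance 11: (row=0, col=0)
  Distance 12: (row=0, col=1)
Total reachable: 20 (grid has 20 open cells total)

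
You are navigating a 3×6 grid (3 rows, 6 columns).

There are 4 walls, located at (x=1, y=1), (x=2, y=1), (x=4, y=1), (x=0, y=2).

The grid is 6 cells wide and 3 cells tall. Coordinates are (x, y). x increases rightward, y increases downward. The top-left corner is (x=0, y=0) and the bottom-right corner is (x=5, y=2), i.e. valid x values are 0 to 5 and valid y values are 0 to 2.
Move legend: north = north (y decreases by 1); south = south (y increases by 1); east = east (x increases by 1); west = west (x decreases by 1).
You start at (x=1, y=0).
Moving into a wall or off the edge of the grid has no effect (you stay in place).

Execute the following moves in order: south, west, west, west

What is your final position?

Start: (x=1, y=0)
  south (south): blocked, stay at (x=1, y=0)
  west (west): (x=1, y=0) -> (x=0, y=0)
  west (west): blocked, stay at (x=0, y=0)
  west (west): blocked, stay at (x=0, y=0)
Final: (x=0, y=0)

Answer: Final position: (x=0, y=0)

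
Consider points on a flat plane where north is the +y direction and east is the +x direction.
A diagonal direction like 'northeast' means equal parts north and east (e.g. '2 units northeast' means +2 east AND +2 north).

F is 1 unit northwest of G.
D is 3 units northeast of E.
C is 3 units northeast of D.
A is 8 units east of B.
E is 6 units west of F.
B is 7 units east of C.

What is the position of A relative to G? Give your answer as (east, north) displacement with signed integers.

Answer: A is at (east=14, north=7) relative to G.

Derivation:
Place G at the origin (east=0, north=0).
  F is 1 unit northwest of G: delta (east=-1, north=+1); F at (east=-1, north=1).
  E is 6 units west of F: delta (east=-6, north=+0); E at (east=-7, north=1).
  D is 3 units northeast of E: delta (east=+3, north=+3); D at (east=-4, north=4).
  C is 3 units northeast of D: delta (east=+3, north=+3); C at (east=-1, north=7).
  B is 7 units east of C: delta (east=+7, north=+0); B at (east=6, north=7).
  A is 8 units east of B: delta (east=+8, north=+0); A at (east=14, north=7).
Therefore A relative to G: (east=14, north=7).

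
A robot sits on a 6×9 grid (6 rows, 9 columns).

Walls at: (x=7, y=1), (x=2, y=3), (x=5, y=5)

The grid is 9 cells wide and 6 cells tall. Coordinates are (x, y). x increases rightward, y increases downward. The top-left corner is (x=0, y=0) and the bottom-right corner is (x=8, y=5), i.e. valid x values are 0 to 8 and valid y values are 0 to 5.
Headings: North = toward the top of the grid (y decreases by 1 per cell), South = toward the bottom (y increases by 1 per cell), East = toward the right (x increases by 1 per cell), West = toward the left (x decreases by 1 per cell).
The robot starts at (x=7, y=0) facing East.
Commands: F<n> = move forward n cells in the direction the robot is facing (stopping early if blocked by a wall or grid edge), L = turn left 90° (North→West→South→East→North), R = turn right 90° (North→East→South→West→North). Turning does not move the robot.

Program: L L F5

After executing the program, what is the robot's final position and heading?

Answer: Final position: (x=2, y=0), facing West

Derivation:
Start: (x=7, y=0), facing East
  L: turn left, now facing North
  L: turn left, now facing West
  F5: move forward 5, now at (x=2, y=0)
Final: (x=2, y=0), facing West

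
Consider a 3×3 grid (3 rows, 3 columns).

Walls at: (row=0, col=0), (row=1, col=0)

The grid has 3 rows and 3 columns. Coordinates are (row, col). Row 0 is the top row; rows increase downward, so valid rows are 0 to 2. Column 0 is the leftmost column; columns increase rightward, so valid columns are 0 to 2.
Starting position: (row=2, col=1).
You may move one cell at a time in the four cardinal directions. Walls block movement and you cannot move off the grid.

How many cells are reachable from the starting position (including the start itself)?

BFS flood-fill from (row=2, col=1):
  Distance 0: (row=2, col=1)
  Distance 1: (row=1, col=1), (row=2, col=0), (row=2, col=2)
  Distance 2: (row=0, col=1), (row=1, col=2)
  Distance 3: (row=0, col=2)
Total reachable: 7 (grid has 7 open cells total)

Answer: Reachable cells: 7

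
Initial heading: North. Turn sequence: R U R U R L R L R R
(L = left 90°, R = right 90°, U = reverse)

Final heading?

Answer: Final heading: North

Derivation:
Start: North
  R (right (90° clockwise)) -> East
  U (U-turn (180°)) -> West
  R (right (90° clockwise)) -> North
  U (U-turn (180°)) -> South
  R (right (90° clockwise)) -> West
  L (left (90° counter-clockwise)) -> South
  R (right (90° clockwise)) -> West
  L (left (90° counter-clockwise)) -> South
  R (right (90° clockwise)) -> West
  R (right (90° clockwise)) -> North
Final: North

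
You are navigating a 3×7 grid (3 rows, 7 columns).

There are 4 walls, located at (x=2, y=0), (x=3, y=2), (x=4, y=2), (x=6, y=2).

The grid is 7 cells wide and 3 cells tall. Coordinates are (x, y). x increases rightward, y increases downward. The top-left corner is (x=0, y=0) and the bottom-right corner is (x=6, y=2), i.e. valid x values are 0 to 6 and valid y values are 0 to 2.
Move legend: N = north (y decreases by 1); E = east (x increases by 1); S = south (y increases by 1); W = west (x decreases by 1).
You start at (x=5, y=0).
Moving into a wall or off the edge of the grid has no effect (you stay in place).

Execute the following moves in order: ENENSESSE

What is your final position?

Answer: Final position: (x=6, y=1)

Derivation:
Start: (x=5, y=0)
  E (east): (x=5, y=0) -> (x=6, y=0)
  N (north): blocked, stay at (x=6, y=0)
  E (east): blocked, stay at (x=6, y=0)
  N (north): blocked, stay at (x=6, y=0)
  S (south): (x=6, y=0) -> (x=6, y=1)
  E (east): blocked, stay at (x=6, y=1)
  S (south): blocked, stay at (x=6, y=1)
  S (south): blocked, stay at (x=6, y=1)
  E (east): blocked, stay at (x=6, y=1)
Final: (x=6, y=1)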